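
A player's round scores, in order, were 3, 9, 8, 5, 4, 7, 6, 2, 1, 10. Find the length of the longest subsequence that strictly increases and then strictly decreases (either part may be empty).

7

inc[i] = longest strictly increasing subsequence ending at i; dec[i] = longest strictly decreasing subsequence starting at i:
i:      1  2  3  4  5  6  7  8  9 10
a[i]:   3  9  8  5  4  7  6  2  1 10
inc:    1  2  2  2  2  3  3  1  1  4
dec:    3  6  5  4  3  4  3  2  1  1
Best peak at i=2 (value 9): inc=2, dec=6, length 2+6−1 = 7.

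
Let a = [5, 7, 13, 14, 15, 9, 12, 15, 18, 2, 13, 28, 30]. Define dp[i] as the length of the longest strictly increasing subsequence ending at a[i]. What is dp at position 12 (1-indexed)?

7

dp[i] = 1 + max{dp[j] : j<i, a[j]<a[i]} (or 1 if no such j):
i:      1  2  3  4  5  6  7  8  9 10 11 12 13
a[i]:   5  7 13 14 15  9 12 15 18  2 13 28 30
dp:     1  2  3  4  5  3  4  5  6  1  5  7  8
At index 12 the value is 7.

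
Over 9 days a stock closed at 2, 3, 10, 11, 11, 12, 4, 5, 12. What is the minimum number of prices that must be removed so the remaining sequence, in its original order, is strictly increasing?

4

Fewest deletions = n − (longest strictly increasing subsequence).
i:      1  2  3  4  5  6  7  8  9
a[i]:   2  3 10 11 11 12  4  5 12
dp:     1  2  3  4  4  5  3  4  5
max dp = 5, so deletions = 9 − 5 = 4.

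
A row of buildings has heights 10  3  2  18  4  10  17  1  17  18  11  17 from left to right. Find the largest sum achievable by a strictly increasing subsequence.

52

Let S[i] be the best sum of a strictly increasing subsequence ending at i:
i:      1  2  3  4  5  6  7  8  9 10 11 12
a[i]:  10  3  2 18  4 10 17  1 17 18 11 17
S:     10  3  2 28  7 17 34  1 34 52 28 45
Maximum is 52 (e.g. 3 + 4 + 10 + 17 + 18).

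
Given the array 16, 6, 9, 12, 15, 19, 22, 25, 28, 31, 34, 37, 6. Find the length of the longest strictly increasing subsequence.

Track the smallest tail for each achievable length (strict):
16 → extends → [16]
6 → replaces 16 → [6]
9 → extends → [6, 9]
12 → extends → [6, 9, 12]
15 → extends → [6, 9, 12, 15]
19 → extends → [6, 9, 12, 15, 19]
22 → extends → [6, 9, 12, 15, 19, 22]
25 → extends → [6, 9, 12, 15, 19, 22, 25]
28 → extends → [6, 9, 12, 15, 19, 22, 25, 28]
31 → extends → [6, 9, 12, 15, 19, 22, 25, 28, 31]
34 → extends → [6, 9, 12, 15, 19, 22, 25, 28, 31, 34]
37 → extends → [6, 9, 12, 15, 19, 22, 25, 28, 31, 34, 37]
6 → already a tail → [6, 9, 12, 15, 19, 22, 25, 28, 31, 34, 37]
Eleven tails, so the longest strictly increasing subsequence has length 11 (e.g. 6, 9, 12, 15, 19, 22, 25, 28, 31, 34, 37).

11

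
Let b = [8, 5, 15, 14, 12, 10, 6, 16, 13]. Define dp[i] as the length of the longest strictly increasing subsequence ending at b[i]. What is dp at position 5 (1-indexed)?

dp[i] = 1 + max{dp[j] : j<i, b[j]<b[i]} (or 1 if no such j):
i:      1  2  3  4  5  6  7  8  9
b[i]:   8  5 15 14 12 10  6 16 13
dp:     1  1  2  2  2  2  2  3  3
At index 5 the value is 2.

2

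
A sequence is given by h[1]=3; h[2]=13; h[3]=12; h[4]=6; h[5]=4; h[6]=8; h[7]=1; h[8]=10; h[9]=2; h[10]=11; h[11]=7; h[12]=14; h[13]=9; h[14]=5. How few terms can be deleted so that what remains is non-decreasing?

Fewest deletions = n − (longest non-decreasing subsequence).
i:      1  2  3  4  5  6  7  8  9 10 11 12 13 14
h[i]:   3 13 12  6  4  8  1 10  2 11  7 14  9  5
dp:     1  2  2  2  2  3  1  4  2  5  3  6  4  3
max dp = 6, so deletions = 14 − 6 = 8.

8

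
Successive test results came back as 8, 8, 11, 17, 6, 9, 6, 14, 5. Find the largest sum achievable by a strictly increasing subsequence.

36

Let S[i] be the best sum of a strictly increasing subsequence ending at i:
i:      1  2  3  4  5  6  7  8  9
a[i]:   8  8 11 17  6  9  6 14  5
S:      8  8 19 36  6 17  6 33  5
Maximum is 36 (e.g. 8 + 11 + 17).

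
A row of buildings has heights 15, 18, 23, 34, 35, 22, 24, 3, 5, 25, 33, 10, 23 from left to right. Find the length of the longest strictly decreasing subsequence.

3

Let dp[i] be the longest strictly decreasing subsequence ending at i:
i:      1  2  3  4  5  6  7  8  9 10 11 12 13
a[i]:  15 18 23 34 35 22 24  3  5 25 33 10 23
dp:     1  1  1  1  1  2  2  3  3  2  2  3  3
Maximum is 3.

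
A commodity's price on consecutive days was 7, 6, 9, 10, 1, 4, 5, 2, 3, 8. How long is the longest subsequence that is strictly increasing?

4

Track the smallest tail for each achievable length (strict):
7 → extends → [7]
6 → replaces 7 → [6]
9 → extends → [6, 9]
10 → extends → [6, 9, 10]
1 → replaces 6 → [1, 9, 10]
4 → replaces 9 → [1, 4, 10]
5 → replaces 10 → [1, 4, 5]
2 → replaces 4 → [1, 2, 5]
3 → replaces 5 → [1, 2, 3]
8 → extends → [1, 2, 3, 8]
Four tails, so the longest strictly increasing subsequence has length 4 (e.g. 1, 4, 5, 8).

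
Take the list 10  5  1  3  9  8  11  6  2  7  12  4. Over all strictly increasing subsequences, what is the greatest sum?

37

Let S[i] be the best sum of a strictly increasing subsequence ending at i:
i:      1  2  3  4  5  6  7  8  9 10 11 12
a[i]:  10  5  1  3  9  8 11  6  2  7 12  4
S:     10  5  1  4 14 13 25 11  3 18 37  8
Maximum is 37 (e.g. 5 + 9 + 11 + 12).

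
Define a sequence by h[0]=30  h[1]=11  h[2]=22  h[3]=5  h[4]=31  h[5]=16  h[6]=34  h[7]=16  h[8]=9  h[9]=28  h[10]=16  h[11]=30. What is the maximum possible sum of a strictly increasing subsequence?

Let S[i] be the best sum of a strictly increasing subsequence ending at i:
i:      0  1  2  3  4  5  6  7  8  9 10 11
h[i]:  30 11 22  5 31 16 34 16  9 28 16 30
S:     30 11 33  5 64 27 98 27 14 61 30 91
Maximum is 98 (e.g. 11 + 22 + 31 + 34).

98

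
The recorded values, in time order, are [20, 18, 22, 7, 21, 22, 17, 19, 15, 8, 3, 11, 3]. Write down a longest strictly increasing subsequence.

20, 21, 22

Patience tails give the LIS length; then backtrack through the dp parents:
20 → extends → [20]
18 → replaces 20 → [18]
22 → extends → [18, 22]
7 → replaces 18 → [7, 22]
21 → replaces 22 → [7, 21]
22 → extends → [7, 21, 22]
17 → replaces 21 → [7, 17, 22]
19 → replaces 22 → [7, 17, 19]
15 → replaces 17 → [7, 15, 19]
8 → replaces 15 → [7, 8, 19]
3 → replaces 7 → [3, 8, 19]
11 → replaces 19 → [3, 8, 11]
3 → already a tail → [3, 8, 11]
Length 3; one witness is 20, 21, 22.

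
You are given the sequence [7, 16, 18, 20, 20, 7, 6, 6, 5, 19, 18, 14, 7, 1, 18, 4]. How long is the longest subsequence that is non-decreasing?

5

Let dp[i] be the length of the longest such subsequence ending at index i:
i:      1  2  3  4  5  6  7  8  9 10 11 12 13 14 15 16
a[i]:   7 16 18 20 20  7  6  6  5 19 18 14  7  1 18  4
dp:     1  2  3  4  5  2  1  2  1  4  4  3  3  1  5  2
Maximum dp value is 5.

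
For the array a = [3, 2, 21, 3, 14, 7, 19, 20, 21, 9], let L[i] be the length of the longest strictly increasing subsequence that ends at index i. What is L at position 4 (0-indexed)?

dp[i] = 1 + max{dp[j] : j<i, a[j]<a[i]} (or 1 if no such j):
i:      0  1  2  3  4  5  6  7  8  9
a[i]:   3  2 21  3 14  7 19 20 21  9
dp:     1  1  2  2  3  3  4  5  6  4
At index 4 the value is 3.

3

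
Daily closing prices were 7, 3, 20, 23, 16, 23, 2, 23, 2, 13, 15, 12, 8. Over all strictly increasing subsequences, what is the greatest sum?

50

Let S[i] be the best sum of a strictly increasing subsequence ending at i:
i:      1  2  3  4  5  6  7  8  9 10 11 12 13
a[i]:   7  3 20 23 16 23  2 23  2 13 15 12  8
S:      7  3 27 50 23 50  2 50  2 20 35 19 15
Maximum is 50 (e.g. 7 + 20 + 23).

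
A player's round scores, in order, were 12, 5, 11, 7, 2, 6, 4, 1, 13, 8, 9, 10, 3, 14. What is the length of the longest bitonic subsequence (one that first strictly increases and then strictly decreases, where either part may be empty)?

6

inc[i] = longest strictly increasing subsequence ending at i; dec[i] = longest strictly decreasing subsequence starting at i:
i:      1  2  3  4  5  6  7  8  9 10 11 12 13 14
a[i]:  12  5 11  7  2  6  4  1 13  8  9 10  3 14
inc:    1  1  2  2  1  2  2  1  3  3  4  5  2  6
dec:    6  3  5  4  2  3  2  1  3  2  2  2  1  1
Best peak at i=1 (value 12): inc=1, dec=6, length 1+6−1 = 6.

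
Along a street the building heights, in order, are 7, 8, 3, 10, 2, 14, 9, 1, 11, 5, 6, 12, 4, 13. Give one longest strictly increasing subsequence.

Patience tails give the LIS length; then backtrack through the dp parents:
7 → extends → [7]
8 → extends → [7, 8]
3 → replaces 7 → [3, 8]
10 → extends → [3, 8, 10]
2 → replaces 3 → [2, 8, 10]
14 → extends → [2, 8, 10, 14]
9 → replaces 10 → [2, 8, 9, 14]
1 → replaces 2 → [1, 8, 9, 14]
11 → replaces 14 → [1, 8, 9, 11]
5 → replaces 8 → [1, 5, 9, 11]
6 → replaces 9 → [1, 5, 6, 11]
12 → extends → [1, 5, 6, 11, 12]
4 → replaces 5 → [1, 4, 6, 11, 12]
13 → extends → [1, 4, 6, 11, 12, 13]
Length 6; one witness is 7, 8, 10, 11, 12, 13.

7, 8, 10, 11, 12, 13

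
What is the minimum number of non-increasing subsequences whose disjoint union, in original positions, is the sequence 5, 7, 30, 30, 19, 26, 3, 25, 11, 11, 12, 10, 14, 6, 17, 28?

Place each on the leftmost legal pile:
5 → new pile 1 (tops now [5])
7 → new pile 2 (tops now [5, 7])
30 → new pile 3 (tops now [5, 7, 30])
30 → pile 3 (tops now [5, 7, 30])
19 → pile 3 (tops now [5, 7, 19])
26 → new pile 4 (tops now [5, 7, 19, 26])
3 → pile 1 (tops now [3, 7, 19, 26])
25 → pile 4 (tops now [3, 7, 19, 25])
11 → pile 3 (tops now [3, 7, 11, 25])
11 → pile 3 (tops now [3, 7, 11, 25])
12 → pile 4 (tops now [3, 7, 11, 12])
10 → pile 3 (tops now [3, 7, 10, 12])
14 → new pile 5 (tops now [3, 7, 10, 12, 14])
6 → pile 2 (tops now [3, 6, 10, 12, 14])
17 → new pile 6 (tops now [3, 6, 10, 12, 14, 17])
28 → new pile 7 (tops now [3, 6, 10, 12, 14, 17, 28])
Seven piles.

7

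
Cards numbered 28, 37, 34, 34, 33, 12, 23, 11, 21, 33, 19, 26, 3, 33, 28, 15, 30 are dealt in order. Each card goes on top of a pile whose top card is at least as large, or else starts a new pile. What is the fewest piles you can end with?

5

Place each on the leftmost legal pile:
28 → new pile 1 (tops now [28])
37 → new pile 2 (tops now [28, 37])
34 → pile 2 (tops now [28, 34])
34 → pile 2 (tops now [28, 34])
33 → pile 2 (tops now [28, 33])
12 → pile 1 (tops now [12, 33])
23 → pile 2 (tops now [12, 23])
11 → pile 1 (tops now [11, 23])
21 → pile 2 (tops now [11, 21])
33 → new pile 3 (tops now [11, 21, 33])
19 → pile 2 (tops now [11, 19, 33])
26 → pile 3 (tops now [11, 19, 26])
3 → pile 1 (tops now [3, 19, 26])
33 → new pile 4 (tops now [3, 19, 26, 33])
28 → pile 4 (tops now [3, 19, 26, 28])
15 → pile 2 (tops now [3, 15, 26, 28])
30 → new pile 5 (tops now [3, 15, 26, 28, 30])
Five piles.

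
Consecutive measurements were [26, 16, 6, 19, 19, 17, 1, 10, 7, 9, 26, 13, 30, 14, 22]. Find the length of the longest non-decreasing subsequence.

Track the smallest tail for each achievable length (allowing ties):
26 → extends → [26]
16 → replaces 26 → [16]
6 → replaces 16 → [6]
19 → extends → [6, 19]
19 → extends → [6, 19, 19]
17 → replaces 19 → [6, 17, 19]
1 → replaces 6 → [1, 17, 19]
10 → replaces 17 → [1, 10, 19]
7 → replaces 10 → [1, 7, 19]
9 → replaces 19 → [1, 7, 9]
26 → extends → [1, 7, 9, 26]
13 → replaces 26 → [1, 7, 9, 13]
30 → extends → [1, 7, 9, 13, 30]
14 → replaces 30 → [1, 7, 9, 13, 14]
22 → extends → [1, 7, 9, 13, 14, 22]
Six tails, so the longest non-decreasing subsequence has length 6 (e.g. 6, 7, 9, 13, 14, 22).

6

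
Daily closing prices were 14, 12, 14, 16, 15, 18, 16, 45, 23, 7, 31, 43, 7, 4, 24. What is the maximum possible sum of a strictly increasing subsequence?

157

Let S[i] be the best sum of a strictly increasing subsequence ending at i:
i:       1   2   3   4   5   6   7   8   9  10  11  12  13  14  15
a[i]:   14  12  14  16  15  18  16  45  23   7  31  43   7   4  24
S:      14  12  26  42  41  60  57 105  83   7 114 157   7   4 107
Maximum is 157 (e.g. 12 + 14 + 16 + 18 + 23 + 31 + 43).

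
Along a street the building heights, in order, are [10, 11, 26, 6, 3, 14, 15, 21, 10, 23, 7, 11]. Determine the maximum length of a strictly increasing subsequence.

Let dp[i] be the length of the longest such subsequence ending at index i:
i:      1  2  3  4  5  6  7  8  9 10 11 12
a[i]:  10 11 26  6  3 14 15 21 10 23  7 11
dp:     1  2  3  1  1  3  4  5  2  6  2  3
Maximum dp value is 6.

6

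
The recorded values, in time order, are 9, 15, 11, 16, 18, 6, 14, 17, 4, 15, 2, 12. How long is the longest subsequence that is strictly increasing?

Track the smallest tail for each achievable length (strict):
9 → extends → [9]
15 → extends → [9, 15]
11 → replaces 15 → [9, 11]
16 → extends → [9, 11, 16]
18 → extends → [9, 11, 16, 18]
6 → replaces 9 → [6, 11, 16, 18]
14 → replaces 16 → [6, 11, 14, 18]
17 → replaces 18 → [6, 11, 14, 17]
4 → replaces 6 → [4, 11, 14, 17]
15 → replaces 17 → [4, 11, 14, 15]
2 → replaces 4 → [2, 11, 14, 15]
12 → replaces 14 → [2, 11, 12, 15]
Four tails, so the longest strictly increasing subsequence has length 4 (e.g. 9, 15, 16, 18).

4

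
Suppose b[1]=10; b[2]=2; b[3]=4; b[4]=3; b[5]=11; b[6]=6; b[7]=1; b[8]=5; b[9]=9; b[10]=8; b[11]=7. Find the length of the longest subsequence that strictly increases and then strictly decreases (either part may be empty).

6

inc[i] = longest strictly increasing subsequence ending at i; dec[i] = longest strictly decreasing subsequence starting at i:
i:      1  2  3  4  5  6  7  8  9 10 11
b[i]:  10  2  4  3 11  6  1  5  9  8  7
inc:    1  1  2  2  3  3  1  3  4  4  4
dec:    4  2  3  2  4  2  1  1  3  2  1
Best peak at i=5 (value 11): inc=3, dec=4, length 3+4−1 = 6.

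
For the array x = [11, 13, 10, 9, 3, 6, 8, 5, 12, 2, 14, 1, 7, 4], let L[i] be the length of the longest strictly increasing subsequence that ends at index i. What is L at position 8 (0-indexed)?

4

dp[i] = 1 + max{dp[j] : j<i, x[j]<x[i]} (or 1 if no such j):
i:      0  1  2  3  4  5  6  7  8  9 10 11 12 13
x[i]:  11 13 10  9  3  6  8  5 12  2 14  1  7  4
dp:     1  2  1  1  1  2  3  2  4  1  5  1  3  2
At index 8 the value is 4.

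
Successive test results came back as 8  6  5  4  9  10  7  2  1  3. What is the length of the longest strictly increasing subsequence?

3

Let dp[i] be the length of the longest such subsequence ending at index i:
i:      1  2  3  4  5  6  7  8  9 10
a[i]:   8  6  5  4  9 10  7  2  1  3
dp:     1  1  1  1  2  3  2  1  1  2
Maximum dp value is 3.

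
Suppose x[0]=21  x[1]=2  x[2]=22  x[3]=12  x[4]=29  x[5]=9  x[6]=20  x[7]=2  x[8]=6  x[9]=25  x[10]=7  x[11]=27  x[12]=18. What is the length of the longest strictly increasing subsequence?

Let dp[i] be the length of the longest such subsequence ending at index i:
i:      0  1  2  3  4  5  6  7  8  9 10 11 12
x[i]:  21  2 22 12 29  9 20  2  6 25  7 27 18
dp:     1  1  2  2  3  2  3  1  2  4  3  5  4
Maximum dp value is 5.

5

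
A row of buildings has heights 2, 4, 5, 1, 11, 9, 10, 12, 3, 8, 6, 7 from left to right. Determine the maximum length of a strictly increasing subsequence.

Track the smallest tail for each achievable length (strict):
2 → extends → [2]
4 → extends → [2, 4]
5 → extends → [2, 4, 5]
1 → replaces 2 → [1, 4, 5]
11 → extends → [1, 4, 5, 11]
9 → replaces 11 → [1, 4, 5, 9]
10 → extends → [1, 4, 5, 9, 10]
12 → extends → [1, 4, 5, 9, 10, 12]
3 → replaces 4 → [1, 3, 5, 9, 10, 12]
8 → replaces 9 → [1, 3, 5, 8, 10, 12]
6 → replaces 8 → [1, 3, 5, 6, 10, 12]
7 → replaces 10 → [1, 3, 5, 6, 7, 12]
Six tails, so the longest strictly increasing subsequence has length 6 (e.g. 2, 4, 5, 9, 10, 12).

6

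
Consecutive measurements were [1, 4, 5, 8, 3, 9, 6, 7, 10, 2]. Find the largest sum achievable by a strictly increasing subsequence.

Let S[i] be the best sum of a strictly increasing subsequence ending at i:
i:      1  2  3  4  5  6  7  8  9 10
a[i]:   1  4  5  8  3  9  6  7 10  2
S:      1  5 10 18  4 27 16 23 37  3
Maximum is 37 (e.g. 1 + 4 + 5 + 8 + 9 + 10).

37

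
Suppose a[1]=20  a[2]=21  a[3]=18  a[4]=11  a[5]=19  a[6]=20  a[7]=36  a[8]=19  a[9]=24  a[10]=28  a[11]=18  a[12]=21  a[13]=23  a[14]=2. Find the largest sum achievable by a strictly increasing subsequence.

Let S[i] be the best sum of a strictly increasing subsequence ending at i:
i:       1   2   3   4   5   6   7   8   9  10  11  12  13  14
a[i]:   20  21  18  11  19  20  36  19  24  28  18  21  23   2
S:      20  41  18  11  37  57  93  37  81 109  29  78 101   2
Maximum is 109 (e.g. 18 + 19 + 20 + 24 + 28).

109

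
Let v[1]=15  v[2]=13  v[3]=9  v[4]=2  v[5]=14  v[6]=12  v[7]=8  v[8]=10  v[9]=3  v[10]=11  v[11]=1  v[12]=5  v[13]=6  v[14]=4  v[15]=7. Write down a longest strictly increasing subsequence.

Patience tails give the LIS length; then backtrack through the dp parents:
15 → extends → [15]
13 → replaces 15 → [13]
9 → replaces 13 → [9]
2 → replaces 9 → [2]
14 → extends → [2, 14]
12 → replaces 14 → [2, 12]
8 → replaces 12 → [2, 8]
10 → extends → [2, 8, 10]
3 → replaces 8 → [2, 3, 10]
11 → extends → [2, 3, 10, 11]
1 → replaces 2 → [1, 3, 10, 11]
5 → replaces 10 → [1, 3, 5, 11]
6 → replaces 11 → [1, 3, 5, 6]
4 → replaces 5 → [1, 3, 4, 6]
7 → extends → [1, 3, 4, 6, 7]
Length 5; one witness is 2, 3, 5, 6, 7.

2, 3, 5, 6, 7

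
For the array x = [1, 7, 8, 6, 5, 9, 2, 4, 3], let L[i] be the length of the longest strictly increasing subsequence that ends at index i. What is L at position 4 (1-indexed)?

2

dp[i] = 1 + max{dp[j] : j<i, x[j]<x[i]} (or 1 if no such j):
i:     1 2 3 4 5 6 7 8 9
x[i]:  1 7 8 6 5 9 2 4 3
dp:    1 2 3 2 2 4 2 3 3
At index 4 the value is 2.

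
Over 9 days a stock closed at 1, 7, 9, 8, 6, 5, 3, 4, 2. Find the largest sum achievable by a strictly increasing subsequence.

17

Let S[i] be the best sum of a strictly increasing subsequence ending at i:
i:      1  2  3  4  5  6  7  8  9
a[i]:   1  7  9  8  6  5  3  4  2
S:      1  8 17 16  7  6  4  8  3
Maximum is 17 (e.g. 1 + 7 + 9).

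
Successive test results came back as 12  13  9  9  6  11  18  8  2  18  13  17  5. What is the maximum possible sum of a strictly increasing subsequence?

50

Let S[i] be the best sum of a strictly increasing subsequence ending at i:
i:      1  2  3  4  5  6  7  8  9 10 11 12 13
a[i]:  12 13  9  9  6 11 18  8  2 18 13 17  5
S:     12 25  9  9  6 20 43 14  2 43 33 50  7
Maximum is 50 (e.g. 9 + 11 + 13 + 17).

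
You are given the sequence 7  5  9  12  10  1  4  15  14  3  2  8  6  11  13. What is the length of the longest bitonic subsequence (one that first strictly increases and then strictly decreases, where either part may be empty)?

inc[i] = longest strictly increasing subsequence ending at i; dec[i] = longest strictly decreasing subsequence starting at i:
i:      1  2  3  4  5  6  7  8  9 10 11 12 13 14 15
a[i]:   7  5  9 12 10  1  4 15 14  3  2  8  6 11 13
inc:    1  1  2  3  3  1  2  4  4  2  2  3  3  4  5
dec:    5  4  4  5  4  1  3  4  3  2  1  2  1  1  1
Best peak at i=4 (value 12): inc=3, dec=5, length 3+5−1 = 7.

7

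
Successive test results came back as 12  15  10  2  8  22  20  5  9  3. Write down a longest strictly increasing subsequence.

Patience tails give the LIS length; then backtrack through the dp parents:
12 → extends → [12]
15 → extends → [12, 15]
10 → replaces 12 → [10, 15]
2 → replaces 10 → [2, 15]
8 → replaces 15 → [2, 8]
22 → extends → [2, 8, 22]
20 → replaces 22 → [2, 8, 20]
5 → replaces 8 → [2, 5, 20]
9 → replaces 20 → [2, 5, 9]
3 → replaces 5 → [2, 3, 9]
Length 3; one witness is 12, 15, 22.

12, 15, 22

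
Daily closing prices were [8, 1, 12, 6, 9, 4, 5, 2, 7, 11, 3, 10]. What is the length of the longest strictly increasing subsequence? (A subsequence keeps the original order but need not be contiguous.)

5

Let dp[i] be the length of the longest such subsequence ending at index i:
i:      1  2  3  4  5  6  7  8  9 10 11 12
a[i]:   8  1 12  6  9  4  5  2  7 11  3 10
dp:     1  1  2  2  3  2  3  2  4  5  3  5
Maximum dp value is 5.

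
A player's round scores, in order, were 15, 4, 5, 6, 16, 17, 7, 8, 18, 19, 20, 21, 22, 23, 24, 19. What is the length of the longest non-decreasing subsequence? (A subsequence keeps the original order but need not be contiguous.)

12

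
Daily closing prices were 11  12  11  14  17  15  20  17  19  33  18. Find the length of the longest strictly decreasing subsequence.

3

Negate each value so 'decreasing' becomes 'increasing', then run patience tails on the negated sequence:
-11 → extends → [-11]
-12 → replaces -11 → [-12]
-11 → extends → [-12, -11]
-14 → replaces -12 → [-14, -11]
-17 → replaces -14 → [-17, -11]
-15 → replaces -11 → [-17, -15]
-20 → replaces -17 → [-20, -15]
-17 → replaces -15 → [-20, -17]
-19 → replaces -17 → [-20, -19]
-33 → replaces -20 → [-33, -19]
-18 → extends → [-33, -19, -18]
Three tails, so the longest strictly decreasing subsequence of the original has length 3.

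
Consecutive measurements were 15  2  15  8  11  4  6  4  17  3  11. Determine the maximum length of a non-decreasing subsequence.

Track the smallest tail for each achievable length (allowing ties):
15 → extends → [15]
2 → replaces 15 → [2]
15 → extends → [2, 15]
8 → replaces 15 → [2, 8]
11 → extends → [2, 8, 11]
4 → replaces 8 → [2, 4, 11]
6 → replaces 11 → [2, 4, 6]
4 → replaces 6 → [2, 4, 4]
17 → extends → [2, 4, 4, 17]
3 → replaces 4 → [2, 3, 4, 17]
11 → replaces 17 → [2, 3, 4, 11]
Four tails, so the longest non-decreasing subsequence has length 4 (e.g. 2, 8, 11, 17).

4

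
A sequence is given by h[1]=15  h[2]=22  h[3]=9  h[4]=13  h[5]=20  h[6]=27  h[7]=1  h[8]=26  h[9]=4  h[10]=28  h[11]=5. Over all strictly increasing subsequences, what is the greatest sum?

Let S[i] be the best sum of a strictly increasing subsequence ending at i:
i:      1  2  3  4  5  6  7  8  9 10 11
h[i]:  15 22  9 13 20 27  1 26  4 28  5
S:     15 37  9 22 42 69  1 68  5 97 10
Maximum is 97 (e.g. 9 + 13 + 20 + 27 + 28).

97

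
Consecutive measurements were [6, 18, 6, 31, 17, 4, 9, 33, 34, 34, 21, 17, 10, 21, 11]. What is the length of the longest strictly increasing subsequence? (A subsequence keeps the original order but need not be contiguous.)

Track the smallest tail for each achievable length (strict):
6 → extends → [6]
18 → extends → [6, 18]
6 → already a tail → [6, 18]
31 → extends → [6, 18, 31]
17 → replaces 18 → [6, 17, 31]
4 → replaces 6 → [4, 17, 31]
9 → replaces 17 → [4, 9, 31]
33 → extends → [4, 9, 31, 33]
34 → extends → [4, 9, 31, 33, 34]
34 → already a tail → [4, 9, 31, 33, 34]
21 → replaces 31 → [4, 9, 21, 33, 34]
17 → replaces 21 → [4, 9, 17, 33, 34]
10 → replaces 17 → [4, 9, 10, 33, 34]
21 → replaces 33 → [4, 9, 10, 21, 34]
11 → replaces 21 → [4, 9, 10, 11, 34]
Five tails, so the longest strictly increasing subsequence has length 5 (e.g. 6, 18, 31, 33, 34).

5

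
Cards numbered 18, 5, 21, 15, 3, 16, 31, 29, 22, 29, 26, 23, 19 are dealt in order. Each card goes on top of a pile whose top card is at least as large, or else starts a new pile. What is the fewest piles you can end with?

The minimum number of non-increasing subsequences covering a sequence equals the length of its longest strictly increasing subsequence.
LIS length is 5 (e.g. 5, 15, 16, 22, 29), so 5 piles are needed.

5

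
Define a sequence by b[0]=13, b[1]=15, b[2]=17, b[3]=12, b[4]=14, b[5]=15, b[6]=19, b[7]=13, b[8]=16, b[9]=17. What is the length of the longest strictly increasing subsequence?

5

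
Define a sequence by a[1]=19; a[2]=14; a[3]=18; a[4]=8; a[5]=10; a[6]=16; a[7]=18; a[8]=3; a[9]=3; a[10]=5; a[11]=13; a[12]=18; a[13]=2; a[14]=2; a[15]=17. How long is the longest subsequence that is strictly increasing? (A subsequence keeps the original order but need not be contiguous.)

4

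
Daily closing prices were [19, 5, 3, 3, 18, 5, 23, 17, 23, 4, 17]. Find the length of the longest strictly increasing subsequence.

Track the smallest tail for each achievable length (strict):
19 → extends → [19]
5 → replaces 19 → [5]
3 → replaces 5 → [3]
3 → already a tail → [3]
18 → extends → [3, 18]
5 → replaces 18 → [3, 5]
23 → extends → [3, 5, 23]
17 → replaces 23 → [3, 5, 17]
23 → extends → [3, 5, 17, 23]
4 → replaces 5 → [3, 4, 17, 23]
17 → already a tail → [3, 4, 17, 23]
Four tails, so the longest strictly increasing subsequence has length 4 (e.g. 3, 5, 17, 23).

4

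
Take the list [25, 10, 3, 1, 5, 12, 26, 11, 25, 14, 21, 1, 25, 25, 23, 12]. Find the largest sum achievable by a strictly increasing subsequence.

Let S[i] be the best sum of a strictly increasing subsequence ending at i:
i:      1  2  3  4  5  6  7  8  9 10 11 12 13 14 15 16
a[i]:  25 10  3  1  5 12 26 11 25 14 21  1 25 25 23 12
S:     25 10  3  1  8 22 51 21 47 36 57  1 82 82 80 33
Maximum is 82 (e.g. 10 + 12 + 14 + 21 + 25).

82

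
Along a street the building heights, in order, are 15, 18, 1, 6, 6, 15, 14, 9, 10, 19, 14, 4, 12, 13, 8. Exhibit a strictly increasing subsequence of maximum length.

1, 6, 9, 10, 12, 13

Patience tails give the LIS length; then backtrack through the dp parents:
15 → extends → [15]
18 → extends → [15, 18]
1 → replaces 15 → [1, 18]
6 → replaces 18 → [1, 6]
6 → already a tail → [1, 6]
15 → extends → [1, 6, 15]
14 → replaces 15 → [1, 6, 14]
9 → replaces 14 → [1, 6, 9]
10 → extends → [1, 6, 9, 10]
19 → extends → [1, 6, 9, 10, 19]
14 → replaces 19 → [1, 6, 9, 10, 14]
4 → replaces 6 → [1, 4, 9, 10, 14]
12 → replaces 14 → [1, 4, 9, 10, 12]
13 → extends → [1, 4, 9, 10, 12, 13]
8 → replaces 9 → [1, 4, 8, 10, 12, 13]
Length 6; one witness is 1, 6, 9, 10, 12, 13.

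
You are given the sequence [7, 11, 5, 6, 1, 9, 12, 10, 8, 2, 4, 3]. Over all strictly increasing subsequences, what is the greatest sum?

32

Let S[i] be the best sum of a strictly increasing subsequence ending at i:
i:      1  2  3  4  5  6  7  8  9 10 11 12
a[i]:   7 11  5  6  1  9 12 10  8  2  4  3
S:      7 18  5 11  1 20 32 30 19  3  7  6
Maximum is 32 (e.g. 5 + 6 + 9 + 12).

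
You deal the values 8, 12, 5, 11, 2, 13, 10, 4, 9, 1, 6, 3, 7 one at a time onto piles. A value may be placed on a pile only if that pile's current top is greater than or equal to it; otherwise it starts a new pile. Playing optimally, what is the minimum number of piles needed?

4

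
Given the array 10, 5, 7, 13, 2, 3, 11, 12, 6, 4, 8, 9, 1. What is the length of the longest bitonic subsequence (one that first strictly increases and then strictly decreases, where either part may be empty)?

7

inc[i] = longest strictly increasing subsequence ending at i; dec[i] = longest strictly decreasing subsequence starting at i:
i:      1  2  3  4  5  6  7  8  9 10 11 12 13
a[i]:  10  5  7 13  2  3 11 12  6  4  8  9  1
inc:    1  1  2  3  1  2  3  4  3  3  4  5  1
dec:    5  3  4  5  2  2  4  4  3  2  2  2  1
Best peak at i=4 (value 13): inc=3, dec=5, length 3+5−1 = 7.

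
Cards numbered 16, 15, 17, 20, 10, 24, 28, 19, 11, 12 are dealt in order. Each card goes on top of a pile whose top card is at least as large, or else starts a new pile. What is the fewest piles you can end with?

Place each on the leftmost legal pile:
16 → new pile 1 (tops now [16])
15 → pile 1 (tops now [15])
17 → new pile 2 (tops now [15, 17])
20 → new pile 3 (tops now [15, 17, 20])
10 → pile 1 (tops now [10, 17, 20])
24 → new pile 4 (tops now [10, 17, 20, 24])
28 → new pile 5 (tops now [10, 17, 20, 24, 28])
19 → pile 3 (tops now [10, 17, 19, 24, 28])
11 → pile 2 (tops now [10, 11, 19, 24, 28])
12 → pile 3 (tops now [10, 11, 12, 24, 28])
Five piles.

5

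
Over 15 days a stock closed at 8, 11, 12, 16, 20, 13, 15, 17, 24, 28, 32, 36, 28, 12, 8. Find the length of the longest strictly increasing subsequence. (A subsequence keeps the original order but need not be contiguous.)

10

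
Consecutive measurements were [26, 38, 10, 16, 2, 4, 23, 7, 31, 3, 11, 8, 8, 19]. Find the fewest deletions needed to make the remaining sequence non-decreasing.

Fewest deletions = n − (longest non-decreasing subsequence).
i:      1  2  3  4  5  6  7  8  9 10 11 12 13 14
a[i]:  26 38 10 16  2  4 23  7 31  3 11  8  8 19
dp:     1  2  1  2  1  2  3  3  4  2  4  4  5  6
max dp = 6, so deletions = 14 − 6 = 8.

8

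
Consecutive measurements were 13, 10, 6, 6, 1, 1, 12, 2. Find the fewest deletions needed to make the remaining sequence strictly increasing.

Fewest deletions = n − (longest strictly increasing subsequence).
Patience tails:
13 → extends → [13]
10 → replaces 13 → [10]
6 → replaces 10 → [6]
6 → already a tail → [6]
1 → replaces 6 → [1]
1 → already a tail → [1]
12 → extends → [1, 12]
2 → replaces 12 → [1, 2]
Longest strictly increasing subsequence has length 2, so deletions = 8 − 2 = 6.

6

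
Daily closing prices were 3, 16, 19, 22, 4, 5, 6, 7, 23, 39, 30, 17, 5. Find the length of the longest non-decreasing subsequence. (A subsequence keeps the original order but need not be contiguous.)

7

Let dp[i] be the length of the longest such subsequence ending at index i:
i:      1  2  3  4  5  6  7  8  9 10 11 12 13
a[i]:   3 16 19 22  4  5  6  7 23 39 30 17  5
dp:     1  2  3  4  2  3  4  5  6  7  7  6  4
Maximum dp value is 7.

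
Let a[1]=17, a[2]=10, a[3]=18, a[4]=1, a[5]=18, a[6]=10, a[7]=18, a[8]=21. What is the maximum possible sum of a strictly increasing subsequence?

Let S[i] be the best sum of a strictly increasing subsequence ending at i:
i:      1  2  3  4  5  6  7  8
a[i]:  17 10 18  1 18 10 18 21
S:     17 10 35  1 35 11 35 56
Maximum is 56 (e.g. 17 + 18 + 21).

56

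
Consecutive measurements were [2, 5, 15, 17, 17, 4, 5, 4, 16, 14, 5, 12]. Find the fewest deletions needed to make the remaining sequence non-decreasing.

Fewest deletions = n − (longest non-decreasing subsequence).
Patience tails:
2 → extends → [2]
5 → extends → [2, 5]
15 → extends → [2, 5, 15]
17 → extends → [2, 5, 15, 17]
17 → extends → [2, 5, 15, 17, 17]
4 → replaces 5 → [2, 4, 15, 17, 17]
5 → replaces 15 → [2, 4, 5, 17, 17]
4 → replaces 5 → [2, 4, 4, 17, 17]
16 → replaces 17 → [2, 4, 4, 16, 17]
14 → replaces 16 → [2, 4, 4, 14, 17]
5 → replaces 14 → [2, 4, 4, 5, 17]
12 → replaces 17 → [2, 4, 4, 5, 12]
Longest non-decreasing subsequence has length 5, so deletions = 12 − 5 = 7.

7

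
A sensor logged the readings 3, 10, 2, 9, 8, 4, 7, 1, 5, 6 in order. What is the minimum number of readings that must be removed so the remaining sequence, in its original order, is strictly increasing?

Fewest deletions = n − (longest strictly increasing subsequence).
Patience tails:
3 → extends → [3]
10 → extends → [3, 10]
2 → replaces 3 → [2, 10]
9 → replaces 10 → [2, 9]
8 → replaces 9 → [2, 8]
4 → replaces 8 → [2, 4]
7 → extends → [2, 4, 7]
1 → replaces 2 → [1, 4, 7]
5 → replaces 7 → [1, 4, 5]
6 → extends → [1, 4, 5, 6]
Longest strictly increasing subsequence has length 4, so deletions = 10 − 4 = 6.

6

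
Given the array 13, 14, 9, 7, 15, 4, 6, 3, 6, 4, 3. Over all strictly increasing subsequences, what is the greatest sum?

Let S[i] be the best sum of a strictly increasing subsequence ending at i:
i:      1  2  3  4  5  6  7  8  9 10 11
a[i]:  13 14  9  7 15  4  6  3  6  4  3
S:     13 27  9  7 42  4 10  3 10  7  3
Maximum is 42 (e.g. 13 + 14 + 15).

42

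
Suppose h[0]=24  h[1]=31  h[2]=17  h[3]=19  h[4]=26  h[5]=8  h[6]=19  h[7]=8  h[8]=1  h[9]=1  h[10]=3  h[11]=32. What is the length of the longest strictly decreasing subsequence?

5

Let dp[i] be the longest strictly decreasing subsequence ending at i:
i:      0  1  2  3  4  5  6  7  8  9 10 11
h[i]:  24 31 17 19 26  8 19  8  1  1  3 32
dp:     1  1  2  2  2  3  3  4  5  5  5  1
Maximum is 5.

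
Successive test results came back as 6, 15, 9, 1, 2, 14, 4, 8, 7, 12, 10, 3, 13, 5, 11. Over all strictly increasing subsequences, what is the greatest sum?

40

Let S[i] be the best sum of a strictly increasing subsequence ending at i:
i:      1  2  3  4  5  6  7  8  9 10 11 12 13 14 15
a[i]:   6 15  9  1  2 14  4  8  7 12 10  3 13  5 11
S:      6 21 15  1  3 29  7 15 14 27 25  6 40 12 36
Maximum is 40 (e.g. 1 + 2 + 4 + 8 + 12 + 13).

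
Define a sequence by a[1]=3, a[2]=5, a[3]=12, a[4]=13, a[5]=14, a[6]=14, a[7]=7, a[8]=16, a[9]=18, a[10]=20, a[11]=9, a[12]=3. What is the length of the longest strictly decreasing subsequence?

Negate each value so 'decreasing' becomes 'increasing', then run patience tails on the negated sequence:
-3 → extends → [-3]
-5 → replaces -3 → [-5]
-12 → replaces -5 → [-12]
-13 → replaces -12 → [-13]
-14 → replaces -13 → [-14]
-14 → already a tail → [-14]
-7 → extends → [-14, -7]
-16 → replaces -14 → [-16, -7]
-18 → replaces -16 → [-18, -7]
-20 → replaces -18 → [-20, -7]
-9 → replaces -7 → [-20, -9]
-3 → extends → [-20, -9, -3]
Three tails, so the longest strictly decreasing subsequence of the original has length 3.

3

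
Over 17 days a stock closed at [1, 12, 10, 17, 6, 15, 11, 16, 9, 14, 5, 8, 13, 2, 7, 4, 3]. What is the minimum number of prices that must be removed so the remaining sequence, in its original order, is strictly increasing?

13

Fewest deletions = n − (longest strictly increasing subsequence).
Patience tails:
1 → extends → [1]
12 → extends → [1, 12]
10 → replaces 12 → [1, 10]
17 → extends → [1, 10, 17]
6 → replaces 10 → [1, 6, 17]
15 → replaces 17 → [1, 6, 15]
11 → replaces 15 → [1, 6, 11]
16 → extends → [1, 6, 11, 16]
9 → replaces 11 → [1, 6, 9, 16]
14 → replaces 16 → [1, 6, 9, 14]
5 → replaces 6 → [1, 5, 9, 14]
8 → replaces 9 → [1, 5, 8, 14]
13 → replaces 14 → [1, 5, 8, 13]
2 → replaces 5 → [1, 2, 8, 13]
7 → replaces 8 → [1, 2, 7, 13]
4 → replaces 7 → [1, 2, 4, 13]
3 → replaces 4 → [1, 2, 3, 13]
Longest strictly increasing subsequence has length 4, so deletions = 17 − 4 = 13.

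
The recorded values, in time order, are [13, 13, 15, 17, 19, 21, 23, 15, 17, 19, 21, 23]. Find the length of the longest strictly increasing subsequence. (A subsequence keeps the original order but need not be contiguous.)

6

Let dp[i] be the length of the longest such subsequence ending at index i:
i:      1  2  3  4  5  6  7  8  9 10 11 12
a[i]:  13 13 15 17 19 21 23 15 17 19 21 23
dp:     1  1  2  3  4  5  6  2  3  4  5  6
Maximum dp value is 6.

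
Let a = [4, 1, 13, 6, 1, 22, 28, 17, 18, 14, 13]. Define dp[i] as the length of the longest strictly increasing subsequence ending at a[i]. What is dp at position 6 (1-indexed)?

dp[i] = 1 + max{dp[j] : j<i, a[j]<a[i]} (or 1 if no such j):
i:      1  2  3  4  5  6  7  8  9 10 11
a[i]:   4  1 13  6  1 22 28 17 18 14 13
dp:     1  1  2  2  1  3  4  3  4  3  3
At index 6 the value is 3.

3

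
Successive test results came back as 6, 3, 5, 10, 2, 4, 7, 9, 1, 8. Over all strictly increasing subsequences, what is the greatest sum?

Let S[i] be the best sum of a strictly increasing subsequence ending at i:
i:      1  2  3  4  5  6  7  8  9 10
a[i]:   6  3  5 10  2  4  7  9  1  8
S:      6  3  8 18  2  7 15 24  1 23
Maximum is 24 (e.g. 3 + 5 + 7 + 9).

24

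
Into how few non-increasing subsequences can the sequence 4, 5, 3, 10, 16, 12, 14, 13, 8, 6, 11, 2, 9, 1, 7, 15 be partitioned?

6

Place each on the leftmost legal pile:
4 → new pile 1 (tops now [4])
5 → new pile 2 (tops now [4, 5])
3 → pile 1 (tops now [3, 5])
10 → new pile 3 (tops now [3, 5, 10])
16 → new pile 4 (tops now [3, 5, 10, 16])
12 → pile 4 (tops now [3, 5, 10, 12])
14 → new pile 5 (tops now [3, 5, 10, 12, 14])
13 → pile 5 (tops now [3, 5, 10, 12, 13])
8 → pile 3 (tops now [3, 5, 8, 12, 13])
6 → pile 3 (tops now [3, 5, 6, 12, 13])
11 → pile 4 (tops now [3, 5, 6, 11, 13])
2 → pile 1 (tops now [2, 5, 6, 11, 13])
9 → pile 4 (tops now [2, 5, 6, 9, 13])
1 → pile 1 (tops now [1, 5, 6, 9, 13])
7 → pile 4 (tops now [1, 5, 6, 7, 13])
15 → new pile 6 (tops now [1, 5, 6, 7, 13, 15])
Six piles.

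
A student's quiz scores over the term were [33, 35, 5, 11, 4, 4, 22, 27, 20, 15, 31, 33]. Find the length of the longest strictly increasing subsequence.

6

Let dp[i] be the length of the longest such subsequence ending at index i:
i:      1  2  3  4  5  6  7  8  9 10 11 12
a[i]:  33 35  5 11  4  4 22 27 20 15 31 33
dp:     1  2  1  2  1  1  3  4  3  3  5  6
Maximum dp value is 6.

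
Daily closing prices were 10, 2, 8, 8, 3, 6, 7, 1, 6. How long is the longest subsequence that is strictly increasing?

Let dp[i] be the length of the longest such subsequence ending at index i:
i:      1  2  3  4  5  6  7  8  9
a[i]:  10  2  8  8  3  6  7  1  6
dp:     1  1  2  2  2  3  4  1  3
Maximum dp value is 4.

4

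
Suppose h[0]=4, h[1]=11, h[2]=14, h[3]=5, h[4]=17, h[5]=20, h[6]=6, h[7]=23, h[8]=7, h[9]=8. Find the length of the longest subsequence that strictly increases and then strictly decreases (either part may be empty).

inc[i] = longest strictly increasing subsequence ending at i; dec[i] = longest strictly decreasing subsequence starting at i:
i:      0  1  2  3  4  5  6  7  8  9
h[i]:   4 11 14  5 17 20  6 23  7  8
inc:    1  2  3  2  4  5  3  6  4  5
dec:    1  2  2  1  2  2  1  2  1  1
Best peak at i=7 (value 23): inc=6, dec=2, length 6+2−1 = 7.

7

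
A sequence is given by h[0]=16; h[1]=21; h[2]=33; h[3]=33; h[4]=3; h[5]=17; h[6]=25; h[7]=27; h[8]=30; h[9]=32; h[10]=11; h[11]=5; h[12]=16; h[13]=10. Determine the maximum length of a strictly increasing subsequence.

Track the smallest tail for each achievable length (strict):
16 → extends → [16]
21 → extends → [16, 21]
33 → extends → [16, 21, 33]
33 → already a tail → [16, 21, 33]
3 → replaces 16 → [3, 21, 33]
17 → replaces 21 → [3, 17, 33]
25 → replaces 33 → [3, 17, 25]
27 → extends → [3, 17, 25, 27]
30 → extends → [3, 17, 25, 27, 30]
32 → extends → [3, 17, 25, 27, 30, 32]
11 → replaces 17 → [3, 11, 25, 27, 30, 32]
5 → replaces 11 → [3, 5, 25, 27, 30, 32]
16 → replaces 25 → [3, 5, 16, 27, 30, 32]
10 → replaces 16 → [3, 5, 10, 27, 30, 32]
Six tails, so the longest strictly increasing subsequence has length 6 (e.g. 16, 21, 25, 27, 30, 32).

6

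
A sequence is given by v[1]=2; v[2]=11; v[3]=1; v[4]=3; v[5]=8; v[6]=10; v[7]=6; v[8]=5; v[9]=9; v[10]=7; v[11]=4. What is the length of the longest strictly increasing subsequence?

Let dp[i] be the length of the longest such subsequence ending at index i:
i:      1  2  3  4  5  6  7  8  9 10 11
v[i]:   2 11  1  3  8 10  6  5  9  7  4
dp:     1  2  1  2  3  4  3  3  4  4  3
Maximum dp value is 4.

4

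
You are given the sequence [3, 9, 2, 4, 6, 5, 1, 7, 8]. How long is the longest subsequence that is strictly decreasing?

4

Negate each value so 'decreasing' becomes 'increasing', then run patience tails on the negated sequence:
-3 → extends → [-3]
-9 → replaces -3 → [-9]
-2 → extends → [-9, -2]
-4 → replaces -2 → [-9, -4]
-6 → replaces -4 → [-9, -6]
-5 → extends → [-9, -6, -5]
-1 → extends → [-9, -6, -5, -1]
-7 → replaces -6 → [-9, -7, -5, -1]
-8 → replaces -7 → [-9, -8, -5, -1]
Four tails, so the longest strictly decreasing subsequence of the original has length 4.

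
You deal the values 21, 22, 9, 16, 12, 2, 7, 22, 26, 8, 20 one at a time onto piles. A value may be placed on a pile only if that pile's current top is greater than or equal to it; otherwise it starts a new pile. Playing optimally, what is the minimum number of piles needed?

4

The minimum number of non-increasing subsequences covering a sequence equals the length of its longest strictly increasing subsequence.
LIS length is 4 (e.g. 9, 16, 22, 26), so 4 piles are needed.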